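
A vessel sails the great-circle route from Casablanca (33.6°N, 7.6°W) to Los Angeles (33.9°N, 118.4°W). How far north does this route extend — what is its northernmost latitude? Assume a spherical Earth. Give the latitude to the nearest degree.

The great circle lies in the plane with unit normal n̂ = (p₁ × p₂)/|p₁ × p₂|.
Here n̂_z ≈ -0.648; the vertex latitude is φ_max = arccos|n̂_z| ≈ 49.6°.

≈ 50°N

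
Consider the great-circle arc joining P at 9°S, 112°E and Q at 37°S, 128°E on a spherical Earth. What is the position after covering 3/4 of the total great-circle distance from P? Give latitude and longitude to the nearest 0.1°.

Write both endpoints as unit vectors p₁, p₂ with components (cos φ cos λ, cos φ sin λ, sin φ).
The central angle between the endpoints is δ = arccos(p₁·p₂) ≈ 0.550 rad (31.5°).
Interpolate at f = 3/4 with slerp weights a = sin((1−f)δ)/sin δ ≈ 0.262, b = sin(fδ)/sin δ ≈ 0.767.
p = a·p₁ + b·p₂ ≈ (-0.474, 0.723, -0.503); φ = arcsin(p_z) ≈ -30.17°, λ = atan2(p_y, p_x) ≈ 123.26°.

≈ 30.2°S, 123.3°E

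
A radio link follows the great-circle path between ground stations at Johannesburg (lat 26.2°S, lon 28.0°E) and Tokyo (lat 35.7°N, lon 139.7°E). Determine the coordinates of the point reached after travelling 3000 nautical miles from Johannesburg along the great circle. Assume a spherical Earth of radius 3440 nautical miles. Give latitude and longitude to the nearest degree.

≈ lat 2°N, lon 71°E

From cos δ = sin φ₁ sin φ₂ + cos φ₁ cos φ₂ cos Δλ, the central angle is δ ≈ 2.126 rad (121.8°). The total great-circle distance is δ·R ≈ 2.126 × 3440 ≈ 7313 nmi, so the target fraction is f = 3000/7313 ≈ 0.410.
Interpolate at f ≈ 0.410 with slerp weights a = sin((1−f)δ)/sin δ ≈ 1.118, b = sin(fδ)/sin δ ≈ 0.901.
p = a·p₁ + b·p₂ ≈ (0.328, 0.944, 0.032); φ = arcsin(p_z) ≈ 1.84°, λ = atan2(p_y, p_x) ≈ 70.86°.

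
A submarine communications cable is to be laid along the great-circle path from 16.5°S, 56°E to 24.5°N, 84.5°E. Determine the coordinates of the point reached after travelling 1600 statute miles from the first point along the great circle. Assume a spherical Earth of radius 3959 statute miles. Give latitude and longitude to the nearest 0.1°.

≈ 2.8°N, 69.0°E

From cos δ = sin φ₁ sin φ₂ + cos φ₁ cos φ₂ cos Δλ, the central angle is δ ≈ 0.865 rad (49.5°). The total great-circle distance is δ·R ≈ 0.865 × 3959 ≈ 3423 mi, so the target fraction is f = 1600/3423 ≈ 0.467.
Interpolate at f ≈ 0.467 with slerp weights a = sin((1−f)δ)/sin δ ≈ 0.584, b = sin(fδ)/sin δ ≈ 0.517.
p = a·p₁ + b·p₂ ≈ (0.358, 0.932, 0.048); φ = arcsin(p_z) ≈ 2.78°, λ = atan2(p_y, p_x) ≈ 68.98°.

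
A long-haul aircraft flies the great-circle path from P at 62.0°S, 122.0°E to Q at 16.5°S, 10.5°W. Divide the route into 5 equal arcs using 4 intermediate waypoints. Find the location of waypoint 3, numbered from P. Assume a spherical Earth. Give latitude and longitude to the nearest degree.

≈ 50°S, 9°E

Convert each endpoint to a unit vector on the sphere (x = cos φ cos λ, y = cos φ sin λ, z = sin φ).
The central angle between the endpoints is δ = arccos(p₁·p₂) ≈ 1.624 rad (93.1°).
Interpolate at f = 3/5 with slerp weights a = sin((1−f)δ)/sin δ ≈ 0.606, b = sin(fδ)/sin δ ≈ 0.829.
p = a·p₁ + b·p₂ ≈ (0.630, 0.096, -0.770); φ = arcsin(p_z) ≈ -50.37°, λ = atan2(p_y, p_x) ≈ 8.69°.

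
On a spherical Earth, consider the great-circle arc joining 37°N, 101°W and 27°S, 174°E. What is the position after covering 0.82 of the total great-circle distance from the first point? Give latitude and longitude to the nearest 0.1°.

≈ 15.5°S, 170.5°W

The haversine formula gives a central angle δ ≈ 1.784 rad (102.2°) between the endpoints.
Interpolate at f = 0.82 with slerp weights a = sin((1−f)δ)/sin δ ≈ 0.323, b = sin(fδ)/sin δ ≈ 1.017.
p = a·p₁ + b·p₂ ≈ (-0.950, -0.158, -0.267); φ = arcsin(p_z) ≈ -15.51°, λ = atan2(p_y, p_x) ≈ -170.54°.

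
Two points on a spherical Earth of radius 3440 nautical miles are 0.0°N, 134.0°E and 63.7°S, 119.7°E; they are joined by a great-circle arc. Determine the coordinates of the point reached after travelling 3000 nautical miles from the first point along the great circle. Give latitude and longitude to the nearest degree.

≈ 49°S, 126°E

Convert each endpoint to a unit vector on the sphere (x = cos φ cos λ, y = cos φ sin λ, z = sin φ).
The central angle between the endpoints is δ = arccos(p₁·p₂) ≈ 1.127 rad (64.6°). The total great-circle distance is δ·R ≈ 1.127 × 3440 ≈ 3877 nmi, so the target fraction is f = 3000/3877 ≈ 0.774.
Interpolate at f ≈ 0.774 with slerp weights a = sin((1−f)δ)/sin δ ≈ 0.279, b = sin(fδ)/sin δ ≈ 0.848.
p = a·p₁ + b·p₂ ≈ (-0.380, 0.527, -0.760); φ = arcsin(p_z) ≈ -49.47°, λ = atan2(p_y, p_x) ≈ 125.79°.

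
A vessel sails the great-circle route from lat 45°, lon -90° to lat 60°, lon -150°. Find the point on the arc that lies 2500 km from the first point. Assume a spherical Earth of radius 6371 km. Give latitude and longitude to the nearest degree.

≈ lat 58°, lon -120°

Convert each endpoint to a unit vector on the sphere (x = cos φ cos λ, y = cos φ sin λ, z = sin φ).
The central angle between the endpoints is δ = arccos(p₁·p₂) ≈ 0.661 rad (37.9°). The total great-circle distance is δ·R ≈ 0.661 × 6371 ≈ 4214 km, so the target fraction is f = 2500/4214 ≈ 0.593.
Interpolate at f ≈ 0.593 with slerp weights a = sin((1−f)δ)/sin δ ≈ 0.433, b = sin(fδ)/sin δ ≈ 0.623.
p = a·p₁ + b·p₂ ≈ (-0.270, -0.462, 0.845); φ = arcsin(p_z) ≈ 57.69°, λ = atan2(p_y, p_x) ≈ -120.29°.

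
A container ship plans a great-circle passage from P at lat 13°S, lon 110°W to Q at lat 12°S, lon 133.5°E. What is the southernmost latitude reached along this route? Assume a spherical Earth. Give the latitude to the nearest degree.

The great circle lies in the plane with unit normal n̂ = (p₁ × p₂)/|p₁ × p₂|.
Here n̂_z ≈ -0.921; the vertex latitude is φ_max = arccos|n̂_z| ≈ 22.9°.

≈ 23°S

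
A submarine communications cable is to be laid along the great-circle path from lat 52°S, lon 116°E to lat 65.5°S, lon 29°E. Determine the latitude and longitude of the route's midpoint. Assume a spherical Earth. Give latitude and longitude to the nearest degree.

≈ lat 66°S, lon 83°E

Write both endpoints as unit vectors p₁, p₂ with components (cos φ cos λ, cos φ sin λ, sin φ).
The central angle between the endpoints is δ = arccos(p₁·p₂) ≈ 0.752 rad (43.1°).
Interpolate at f = 1/2 with slerp weights a = sin((1−f)δ)/sin δ ≈ 0.538, b = sin(fδ)/sin δ ≈ 0.538.
p = a·p₁ + b·p₂ ≈ (0.050, 0.406, -0.913); φ = arcsin(p_z) ≈ -65.88°, λ = atan2(p_y, p_x) ≈ 82.99°.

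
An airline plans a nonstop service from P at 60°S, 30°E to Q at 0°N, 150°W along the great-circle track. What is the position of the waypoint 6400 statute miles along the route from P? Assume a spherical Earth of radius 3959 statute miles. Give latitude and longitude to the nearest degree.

Write both endpoints as unit vectors p₁, p₂ with components (cos φ cos λ, cos φ sin λ, sin φ).
The central angle between the endpoints is δ = arccos(p₁·p₂) ≈ 2.094 rad (120.0°). The total great-circle distance is δ·R ≈ 2.094 × 3959 ≈ 8292 mi, so the target fraction is f = 6400/8292 ≈ 0.772.
Interpolate at f ≈ 0.772 with slerp weights a = sin((1−f)δ)/sin δ ≈ 0.531, b = sin(fδ)/sin δ ≈ 1.153.
p = a·p₁ + b·p₂ ≈ (-0.769, -0.444, -0.460); φ = arcsin(p_z) ≈ -27.38°, λ = atan2(p_y, p_x) ≈ -150.00°.

≈ 27°S, 150°W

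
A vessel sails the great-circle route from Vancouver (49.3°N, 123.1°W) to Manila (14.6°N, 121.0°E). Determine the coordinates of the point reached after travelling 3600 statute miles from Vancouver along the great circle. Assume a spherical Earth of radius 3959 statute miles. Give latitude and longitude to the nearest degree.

The haversine formula gives a central angle δ ≈ 1.655 rad (94.8°) between the endpoints. The total great-circle distance is δ·R ≈ 1.655 × 3959 ≈ 6554 mi, so the target fraction is f = 3600/6554 ≈ 0.549.
Interpolate at f ≈ 0.549 with slerp weights a = sin((1−f)δ)/sin δ ≈ 0.681, b = sin(fδ)/sin δ ≈ 0.792.
p = a·p₁ + b·p₂ ≈ (-0.637, 0.285, 0.716); φ = arcsin(p_z) ≈ 45.73°, λ = atan2(p_y, p_x) ≈ 155.92°.

≈ (46°N, 156°E)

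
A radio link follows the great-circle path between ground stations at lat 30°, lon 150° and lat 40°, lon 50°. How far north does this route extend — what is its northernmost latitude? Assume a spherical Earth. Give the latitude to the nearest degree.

The great circle lies in the plane with unit normal n̂ = (p₁ × p₂)/|p₁ × p₂|.
Here n̂_z ≈ -0.668; the vertex latitude is φ_max = arccos|n̂_z| ≈ 48.1°.

≈ 48°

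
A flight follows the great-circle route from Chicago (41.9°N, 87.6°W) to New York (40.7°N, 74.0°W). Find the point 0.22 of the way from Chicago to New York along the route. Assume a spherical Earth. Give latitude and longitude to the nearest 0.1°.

Convert each endpoint to a unit vector on the sphere (x = cos φ cos λ, y = cos φ sin λ, z = sin φ).
The central angle between the endpoints is δ = arccos(p₁·p₂) ≈ 0.179 rad (10.3°).
Interpolate at f = 0.22 with slerp weights a = sin((1−f)δ)/sin δ ≈ 0.782, b = sin(fδ)/sin δ ≈ 0.221.
p = a·p₁ + b·p₂ ≈ (0.071, -0.742, 0.666); φ = arcsin(p_z) ≈ 41.77°, λ = atan2(p_y, p_x) ≈ -84.57°.

≈ (41.8°N, 84.6°W)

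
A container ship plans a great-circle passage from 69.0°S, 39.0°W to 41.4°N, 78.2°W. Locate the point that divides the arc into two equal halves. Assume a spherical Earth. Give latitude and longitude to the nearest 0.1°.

The haversine formula gives a central angle δ ≈ 1.992 rad (114.1°) between the endpoints.
Interpolate at f = 1/2 with slerp weights a = sin((1−f)δ)/sin δ ≈ 0.920, b = sin(fδ)/sin δ ≈ 0.920.
p = a·p₁ + b·p₂ ≈ (0.397, -0.883, -0.250); φ = arcsin(p_z) ≈ -14.50°, λ = atan2(p_y, p_x) ≈ -65.77°.

≈ 14.5°S, 65.8°W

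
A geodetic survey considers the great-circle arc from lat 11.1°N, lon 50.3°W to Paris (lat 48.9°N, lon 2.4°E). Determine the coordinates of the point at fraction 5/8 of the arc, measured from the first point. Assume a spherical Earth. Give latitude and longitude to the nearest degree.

Write both endpoints as unit vectors p₁, p₂ with components (cos φ cos λ, cos φ sin λ, sin φ).
The central angle between the endpoints is δ = arccos(p₁·p₂) ≈ 1.005 rad (57.6°).
Interpolate at f = 5/8 with slerp weights a = sin((1−f)δ)/sin δ ≈ 0.436, b = sin(fδ)/sin δ ≈ 0.696.
p = a·p₁ + b·p₂ ≈ (0.730, -0.310, 0.609); φ = arcsin(p_z) ≈ 37.48°, λ = atan2(p_y, p_x) ≈ -22.99°.

≈ lat 37°N, lon 23°W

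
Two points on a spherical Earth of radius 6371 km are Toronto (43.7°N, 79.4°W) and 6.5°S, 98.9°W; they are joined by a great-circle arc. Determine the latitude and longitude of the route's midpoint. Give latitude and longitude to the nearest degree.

≈ 19°N, 91°W

The haversine formula gives a central angle δ ≈ 0.929 rad (53.2°) between the endpoints.
Interpolate at f = 1/2 with slerp weights a = sin((1−f)δ)/sin δ ≈ 0.559, b = sin(fδ)/sin δ ≈ 0.559.
p = a·p₁ + b·p₂ ≈ (-0.012, -0.946, 0.323); φ = arcsin(p_z) ≈ 18.85°, λ = atan2(p_y, p_x) ≈ -90.70°.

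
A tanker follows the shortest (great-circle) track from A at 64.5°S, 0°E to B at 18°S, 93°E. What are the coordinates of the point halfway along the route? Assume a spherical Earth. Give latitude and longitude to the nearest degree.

Write both endpoints as unit vectors p₁, p₂ with components (cos φ cos λ, cos φ sin λ, sin φ).
The central angle between the endpoints is δ = arccos(p₁·p₂) ≈ 1.310 rad (75.1°).
Interpolate at f = 1/2 with slerp weights a = sin((1−f)δ)/sin δ ≈ 0.631, b = sin(fδ)/sin δ ≈ 0.631.
p = a·p₁ + b·p₂ ≈ (0.240, 0.599, -0.764); φ = arcsin(p_z) ≈ -49.82°, λ = atan2(p_y, p_x) ≈ 68.16°.

≈ 50°S, 68°E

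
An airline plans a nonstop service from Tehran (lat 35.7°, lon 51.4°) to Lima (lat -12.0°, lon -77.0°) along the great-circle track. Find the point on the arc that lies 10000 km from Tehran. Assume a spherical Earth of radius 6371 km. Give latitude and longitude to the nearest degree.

≈ lat 11°, lon -47°

Convert each endpoint to a unit vector on the sphere (x = cos φ cos λ, y = cos φ sin λ, z = sin φ).
The central angle between the endpoints is δ = arccos(p₁·p₂) ≈ 2.233 rad (127.9°). The total great-circle distance is δ·R ≈ 2.233 × 6371 ≈ 14225 km, so the target fraction is f = 10000/14225 ≈ 0.703.
Interpolate at f ≈ 0.703 with slerp weights a = sin((1−f)δ)/sin δ ≈ 0.781, b = sin(fδ)/sin δ ≈ 1.268.
p = a·p₁ + b·p₂ ≈ (0.674, -0.713, 0.192); φ = arcsin(p_z) ≈ 11.06°, λ = atan2(p_y, p_x) ≈ -46.59°.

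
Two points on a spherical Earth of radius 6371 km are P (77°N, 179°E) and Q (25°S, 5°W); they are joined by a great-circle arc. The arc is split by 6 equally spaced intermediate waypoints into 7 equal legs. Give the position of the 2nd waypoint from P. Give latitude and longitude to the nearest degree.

≈ (66°N, 8°W)

Convert each endpoint to a unit vector on the sphere (x = cos φ cos λ, y = cos φ sin λ, z = sin φ).
The central angle between the endpoints is δ = arccos(p₁·p₂) ≈ 2.233 rad (128.0°).
Interpolate at f = 2/7 with slerp weights a = sin((1−f)δ)/sin δ ≈ 1.268, b = sin(fδ)/sin δ ≈ 0.756.
p = a·p₁ + b·p₂ ≈ (0.397, -0.055, 0.916); φ = arcsin(p_z) ≈ 66.38°, λ = atan2(p_y, p_x) ≈ -7.85°.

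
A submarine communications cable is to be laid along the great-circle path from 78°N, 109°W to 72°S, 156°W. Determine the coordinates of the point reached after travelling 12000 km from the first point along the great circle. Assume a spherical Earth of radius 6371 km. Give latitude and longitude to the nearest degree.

≈ 28°S, 141°W

Write both endpoints as unit vectors p₁, p₂ with components (cos φ cos λ, cos φ sin λ, sin φ).
The central angle between the endpoints is δ = arccos(p₁·p₂) ≈ 2.660 rad (152.4°). The total great-circle distance is δ·R ≈ 2.660 × 6371 ≈ 16950 km, so the target fraction is f = 12000/16950 ≈ 0.708.
Interpolate at f ≈ 0.708 with slerp weights a = sin((1−f)δ)/sin δ ≈ 1.515, b = sin(fδ)/sin δ ≈ 2.056.
p = a·p₁ + b·p₂ ≈ (-0.683, -0.556, -0.474); φ = arcsin(p_z) ≈ -28.27°, λ = atan2(p_y, p_x) ≈ -140.84°.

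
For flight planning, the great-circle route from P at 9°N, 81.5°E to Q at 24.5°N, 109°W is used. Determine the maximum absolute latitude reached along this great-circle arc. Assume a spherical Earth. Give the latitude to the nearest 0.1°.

The great circle lies in the plane with unit normal n̂ = (p₁ × p₂)/|p₁ × p₂|.
Here n̂_z ≈ +0.285; the vertex latitude is φ_max = arccos|n̂_z| ≈ 73.4°.

≈ 73.4°N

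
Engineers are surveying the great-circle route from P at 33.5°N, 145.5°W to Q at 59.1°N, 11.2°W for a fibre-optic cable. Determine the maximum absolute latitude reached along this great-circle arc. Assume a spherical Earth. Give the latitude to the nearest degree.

≈ 72°N

The great circle lies in the plane with unit normal n̂ = (p₁ × p₂)/|p₁ × p₂|.
Here n̂_z ≈ +0.311; the vertex latitude is φ_max = arccos|n̂_z| ≈ 71.9°.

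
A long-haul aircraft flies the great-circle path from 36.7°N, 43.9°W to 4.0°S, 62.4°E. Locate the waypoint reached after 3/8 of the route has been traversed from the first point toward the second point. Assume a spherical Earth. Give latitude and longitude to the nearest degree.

From cos δ = sin φ₁ sin φ₂ + cos φ₁ cos φ₂ cos Δλ, the central angle is δ ≈ 1.840 rad (105.4°).
Interpolate at f = 3/8 with slerp weights a = sin((1−f)δ)/sin δ ≈ 0.947, b = sin(fδ)/sin δ ≈ 0.660.
p = a·p₁ + b·p₂ ≈ (0.852, 0.057, 0.520); φ = arcsin(p_z) ≈ 31.32°, λ = atan2(p_y, p_x) ≈ 3.85°.

≈ 31°N, 4°E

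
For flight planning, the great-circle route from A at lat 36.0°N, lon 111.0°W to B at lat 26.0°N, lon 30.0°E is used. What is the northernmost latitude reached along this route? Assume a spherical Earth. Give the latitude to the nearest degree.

The great circle lies in the plane with unit normal n̂ = (p₁ × p₂)/|p₁ × p₂|.
Here n̂_z ≈ +0.481; the vertex latitude is φ_max = arccos|n̂_z| ≈ 61.3°.
Check via Clairaut: cos φ_max = |cos φ₁| · sin C = cos(36.0°)·sin(36.5°) ≈ 0.481, again giving ≈ 61.3°.

≈ 61°N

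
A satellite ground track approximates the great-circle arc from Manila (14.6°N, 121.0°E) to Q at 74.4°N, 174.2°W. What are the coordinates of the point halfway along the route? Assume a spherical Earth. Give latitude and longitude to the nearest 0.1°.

≈ 47.6°N, 133.7°E

Convert each endpoint to a unit vector on the sphere (x = cos φ cos λ, y = cos φ sin λ, z = sin φ).
The central angle between the endpoints is δ = arccos(p₁·p₂) ≈ 1.209 rad (69.3°).
Interpolate at f = 1/2 with slerp weights a = sin((1−f)δ)/sin δ ≈ 0.608, b = sin(fδ)/sin δ ≈ 0.608.
p = a·p₁ + b·p₂ ≈ (-0.466, 0.488, 0.739); φ = arcsin(p_z) ≈ 47.61°, λ = atan2(p_y, p_x) ≈ 133.67°.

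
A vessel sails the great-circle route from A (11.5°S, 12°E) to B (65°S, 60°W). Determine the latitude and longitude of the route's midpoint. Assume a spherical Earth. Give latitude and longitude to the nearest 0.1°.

Convert each endpoint to a unit vector on the sphere (x = cos φ cos λ, y = cos φ sin λ, z = sin φ).
The central angle between the endpoints is δ = arccos(p₁·p₂) ≈ 1.257 rad (72.0°).
Interpolate at f = 1/2 with slerp weights a = sin((1−f)δ)/sin δ ≈ 0.618, b = sin(fδ)/sin δ ≈ 0.618.
p = a·p₁ + b·p₂ ≈ (0.723, -0.100, -0.683); φ = arcsin(p_z) ≈ -43.11°, λ = atan2(p_y, p_x) ≈ -7.90°.

≈ (43.1°S, 7.9°W)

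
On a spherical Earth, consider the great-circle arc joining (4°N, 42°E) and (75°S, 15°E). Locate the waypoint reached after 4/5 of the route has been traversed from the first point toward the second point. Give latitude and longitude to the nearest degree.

Convert each endpoint to a unit vector on the sphere (x = cos φ cos λ, y = cos φ sin λ, z = sin φ).
The central angle between the endpoints is δ = arccos(p₁·p₂) ≈ 1.407 rad (80.6°).
Interpolate at f = 4/5 with slerp weights a = sin((1−f)δ)/sin δ ≈ 0.282, b = sin(fδ)/sin δ ≈ 0.915.
p = a·p₁ + b·p₂ ≈ (0.437, 0.249, -0.864); φ = arcsin(p_z) ≈ -59.77°, λ = atan2(p_y, p_x) ≈ 29.67°.

≈ (60°S, 30°E)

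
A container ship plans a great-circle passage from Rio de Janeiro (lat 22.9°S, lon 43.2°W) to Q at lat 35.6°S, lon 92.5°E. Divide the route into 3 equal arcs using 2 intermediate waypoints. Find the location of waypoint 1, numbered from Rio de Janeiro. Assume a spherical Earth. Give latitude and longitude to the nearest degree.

≈ lat 49°S, lon 11°W

Convert each endpoint to a unit vector on the sphere (x = cos φ cos λ, y = cos φ sin λ, z = sin φ).
The central angle between the endpoints is δ = arccos(p₁·p₂) ≈ 1.886 rad (108.0°).
Interpolate at f = 1/3 with slerp weights a = sin((1−f)δ)/sin δ ≈ 1.000, b = sin(fδ)/sin δ ≈ 0.618.
p = a·p₁ + b·p₂ ≈ (0.650, -0.129, -0.749); φ = arcsin(p_z) ≈ -48.52°, λ = atan2(p_y, p_x) ≈ -11.19°.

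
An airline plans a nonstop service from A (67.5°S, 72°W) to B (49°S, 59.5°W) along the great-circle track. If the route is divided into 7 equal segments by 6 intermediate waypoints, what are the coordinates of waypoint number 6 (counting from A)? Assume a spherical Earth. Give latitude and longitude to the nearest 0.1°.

Write both endpoints as unit vectors p₁, p₂ with components (cos φ cos λ, cos φ sin λ, sin φ).
The central angle between the endpoints is δ = arccos(p₁·p₂) ≈ 0.341 rad (19.5°).
Interpolate at f = 6/7 with slerp weights a = sin((1−f)δ)/sin δ ≈ 0.146, b = sin(fδ)/sin δ ≈ 0.862.
p = a·p₁ + b·p₂ ≈ (0.304, -0.540, -0.785); φ = arcsin(p_z) ≈ -51.70°, λ = atan2(p_y, p_x) ≈ -60.62°.

≈ (51.7°S, 60.6°W)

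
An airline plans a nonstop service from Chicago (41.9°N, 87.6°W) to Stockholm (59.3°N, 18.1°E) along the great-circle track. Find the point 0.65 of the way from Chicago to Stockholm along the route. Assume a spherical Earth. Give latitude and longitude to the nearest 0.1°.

≈ 65.4°N, 27.9°W

From cos δ = sin φ₁ sin φ₂ + cos φ₁ cos φ₂ cos Δλ, the central angle is δ ≈ 1.080 rad (61.9°).
Interpolate at f = 0.65 with slerp weights a = sin((1−f)δ)/sin δ ≈ 0.418, b = sin(fδ)/sin δ ≈ 0.732.
p = a·p₁ + b·p₂ ≈ (0.368, -0.195, 0.909); φ = arcsin(p_z) ≈ 65.37°, λ = atan2(p_y, p_x) ≈ -27.90°.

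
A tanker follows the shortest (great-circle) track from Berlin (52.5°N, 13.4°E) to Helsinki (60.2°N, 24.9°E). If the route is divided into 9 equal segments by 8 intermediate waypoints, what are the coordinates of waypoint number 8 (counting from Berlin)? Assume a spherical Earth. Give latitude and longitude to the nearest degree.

≈ 59°N, 23°E

From cos δ = sin φ₁ sin φ₂ + cos φ₁ cos φ₂ cos Δλ, the central angle is δ ≈ 0.174 rad (10.0°).
Interpolate at f = 8/9 with slerp weights a = sin((1−f)δ)/sin δ ≈ 0.112, b = sin(fδ)/sin δ ≈ 0.890.
p = a·p₁ + b·p₂ ≈ (0.467, 0.202, 0.861); φ = arcsin(p_z) ≈ 59.40°, λ = atan2(p_y, p_x) ≈ 23.37°.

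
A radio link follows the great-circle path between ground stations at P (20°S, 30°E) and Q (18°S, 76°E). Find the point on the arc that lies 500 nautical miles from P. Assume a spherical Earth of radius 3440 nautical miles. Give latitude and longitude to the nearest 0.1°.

From cos δ = sin φ₁ sin φ₂ + cos φ₁ cos φ₂ cos Δλ, the central angle is δ ≈ 0.758 rad (43.4°). The total great-circle distance is δ·R ≈ 0.758 × 3440 ≈ 2606 nmi, so the target fraction is f = 500/2606 ≈ 0.192.
Interpolate at f ≈ 0.192 with slerp weights a = sin((1−f)δ)/sin δ ≈ 0.836, b = sin(fδ)/sin δ ≈ 0.211.
p = a·p₁ + b·p₂ ≈ (0.729, 0.587, -0.351); φ = arcsin(p_z) ≈ -20.56°, λ = atan2(p_y, p_x) ≈ 38.86°.

≈ (20.6°S, 38.9°E)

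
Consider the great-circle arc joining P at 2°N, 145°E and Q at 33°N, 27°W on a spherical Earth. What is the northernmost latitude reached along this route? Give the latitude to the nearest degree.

The great circle lies in the plane with unit normal n̂ = (p₁ × p₂)/|p₁ × p₂|.
Here n̂_z ≈ -0.199; the vertex latitude is φ_max = arccos|n̂_z| ≈ 78.5°.

≈ 78°N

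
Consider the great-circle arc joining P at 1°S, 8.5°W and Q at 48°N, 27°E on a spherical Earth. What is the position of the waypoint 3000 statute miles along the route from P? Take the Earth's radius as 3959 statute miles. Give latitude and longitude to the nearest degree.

≈ 37°N, 15°E

Convert each endpoint to a unit vector on the sphere (x = cos φ cos λ, y = cos φ sin λ, z = sin φ).
The central angle between the endpoints is δ = arccos(p₁·p₂) ≈ 1.010 rad (57.9°). The total great-circle distance is δ·R ≈ 1.010 × 3959 ≈ 3999 mi, so the target fraction is f = 3000/3999 ≈ 0.750.
Interpolate at f ≈ 0.750 with slerp weights a = sin((1−f)δ)/sin δ ≈ 0.295, b = sin(fδ)/sin δ ≈ 0.812.
p = a·p₁ + b·p₂ ≈ (0.775, 0.203, 0.598); φ = arcsin(p_z) ≈ 36.72°, λ = atan2(p_y, p_x) ≈ 14.67°.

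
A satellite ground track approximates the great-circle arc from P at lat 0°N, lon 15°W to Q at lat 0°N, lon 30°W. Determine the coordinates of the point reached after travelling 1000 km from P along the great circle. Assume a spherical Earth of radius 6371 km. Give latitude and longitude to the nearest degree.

≈ lat 0°N, lon 24°W

Convert each endpoint to a unit vector on the sphere (x = cos φ cos λ, y = cos φ sin λ, z = sin φ).
The central angle between the endpoints is δ = arccos(p₁·p₂) ≈ 0.262 rad (15.0°). The total great-circle distance is δ·R ≈ 0.262 × 6371 ≈ 1668 km, so the target fraction is f = 1000/1668 ≈ 0.600.
Interpolate at f ≈ 0.600 with slerp weights a = sin((1−f)δ)/sin δ ≈ 0.404, b = sin(fδ)/sin δ ≈ 0.604.
p = a·p₁ + b·p₂ ≈ (0.914, -0.407, 0.000); φ = arcsin(p_z) ≈ 0.00°, λ = atan2(p_y, p_x) ≈ -23.99°.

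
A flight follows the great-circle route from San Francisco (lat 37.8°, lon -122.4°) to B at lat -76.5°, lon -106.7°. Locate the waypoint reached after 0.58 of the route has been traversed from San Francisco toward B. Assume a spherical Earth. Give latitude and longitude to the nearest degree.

≈ lat -29°, lon -118°

Write both endpoints as unit vectors p₁, p₂ with components (cos φ cos λ, cos φ sin λ, sin φ).
The central angle between the endpoints is δ = arccos(p₁·p₂) ≈ 2.002 rad (114.7°).
Interpolate at f = 0.58 with slerp weights a = sin((1−f)δ)/sin δ ≈ 0.821, b = sin(fδ)/sin δ ≈ 1.010.
p = a·p₁ + b·p₂ ≈ (-0.415, -0.773, -0.479); φ = arcsin(p_z) ≈ -28.63°, λ = atan2(p_y, p_x) ≈ -118.23°.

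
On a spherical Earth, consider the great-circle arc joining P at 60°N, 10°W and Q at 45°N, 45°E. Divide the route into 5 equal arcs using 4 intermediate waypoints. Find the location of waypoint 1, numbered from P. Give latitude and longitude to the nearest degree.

≈ 59°N, 4°E

From cos δ = sin φ₁ sin φ₂ + cos φ₁ cos φ₂ cos Δλ, the central angle is δ ≈ 0.618 rad (35.4°).
Interpolate at f = 1/5 with slerp weights a = sin((1−f)δ)/sin δ ≈ 0.819, b = sin(fδ)/sin δ ≈ 0.213.
p = a·p₁ + b·p₂ ≈ (0.510, 0.035, 0.860); φ = arcsin(p_z) ≈ 59.28°, λ = atan2(p_y, p_x) ≈ 3.96°.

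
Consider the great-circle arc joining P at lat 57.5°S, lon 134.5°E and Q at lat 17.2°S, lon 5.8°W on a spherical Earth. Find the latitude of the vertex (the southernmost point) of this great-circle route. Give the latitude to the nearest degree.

The great circle lies in the plane with unit normal n̂ = (p₁ × p₂)/|p₁ × p₂|.
Here n̂_z ≈ -0.331; the vertex latitude is φ_max = arccos|n̂_z| ≈ 70.6°.
Check via Clairaut: cos φ_max = |cos φ₁| · sin C = cos(57.5°)·sin(141.9°) ≈ 0.331, again giving ≈ 70.6°.

≈ 71°S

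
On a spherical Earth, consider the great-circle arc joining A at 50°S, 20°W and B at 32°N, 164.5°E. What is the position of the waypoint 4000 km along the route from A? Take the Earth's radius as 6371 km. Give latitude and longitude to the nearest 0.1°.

≈ 81.5°S, 77.1°W

Convert each endpoint to a unit vector on the sphere (x = cos φ cos λ, y = cos φ sin λ, z = sin φ).
The central angle between the endpoints is δ = arccos(p₁·p₂) ≈ 2.822 rad (161.7°). The total great-circle distance is δ·R ≈ 2.822 × 6371 ≈ 17979 km, so the target fraction is f = 4000/17979 ≈ 0.222.
Interpolate at f ≈ 0.222 with slerp weights a = sin((1−f)δ)/sin δ ≈ 2.584, b = sin(fδ)/sin δ ≈ 1.870.
p = a·p₁ + b·p₂ ≈ (0.033, -0.144, -0.989); φ = arcsin(p_z) ≈ -81.48°, λ = atan2(p_y, p_x) ≈ -77.12°.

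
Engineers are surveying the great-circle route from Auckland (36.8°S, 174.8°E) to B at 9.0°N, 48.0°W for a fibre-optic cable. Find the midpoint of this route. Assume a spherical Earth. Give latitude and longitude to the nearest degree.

≈ 33°S, 102°W

From cos δ = sin φ₁ sin φ₂ + cos φ₁ cos φ₂ cos Δλ, the central angle is δ ≈ 2.310 rad (132.4°).
Interpolate at f = 1/2 with slerp weights a = sin((1−f)δ)/sin δ ≈ 1.238, b = sin(fδ)/sin δ ≈ 1.238.
p = a·p₁ + b·p₂ ≈ (-0.169, -0.819, -0.548); φ = arcsin(p_z) ≈ -33.24°, λ = atan2(p_y, p_x) ≈ -101.66°.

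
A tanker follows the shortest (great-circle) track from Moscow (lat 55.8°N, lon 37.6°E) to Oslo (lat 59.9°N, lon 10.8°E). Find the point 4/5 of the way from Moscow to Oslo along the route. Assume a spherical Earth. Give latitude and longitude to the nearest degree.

≈ lat 60°N, lon 17°E

Write both endpoints as unit vectors p₁, p₂ with components (cos φ cos λ, cos φ sin λ, sin φ).
The central angle between the endpoints is δ = arccos(p₁·p₂) ≈ 0.257 rad (14.7°).
Interpolate at f = 4/5 with slerp weights a = sin((1−f)δ)/sin δ ≈ 0.202, b = sin(fδ)/sin δ ≈ 0.803.
p = a·p₁ + b·p₂ ≈ (0.486, 0.145, 0.862); φ = arcsin(p_z) ≈ 59.55°, λ = atan2(p_y, p_x) ≈ 16.60°.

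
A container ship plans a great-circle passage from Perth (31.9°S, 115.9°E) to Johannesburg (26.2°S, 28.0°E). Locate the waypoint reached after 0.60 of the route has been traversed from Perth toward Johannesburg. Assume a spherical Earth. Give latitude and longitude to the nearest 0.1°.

≈ 36.6°S, 61.1°E

The haversine formula gives a central angle δ ≈ 1.307 rad (74.9°) between the endpoints.
Interpolate at f = 0.60 with slerp weights a = sin((1−f)δ)/sin δ ≈ 0.517, b = sin(fδ)/sin δ ≈ 0.731.
p = a·p₁ + b·p₂ ≈ (0.388, 0.703, -0.596); φ = arcsin(p_z) ≈ -36.60°, λ = atan2(p_y, p_x) ≈ 61.12°.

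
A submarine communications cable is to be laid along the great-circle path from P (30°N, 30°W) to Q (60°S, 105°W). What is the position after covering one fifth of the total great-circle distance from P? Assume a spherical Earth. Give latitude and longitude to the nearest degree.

From cos δ = sin φ₁ sin φ₂ + cos φ₁ cos φ₂ cos Δλ, the central angle is δ ≈ 1.898 rad (108.7°).
Interpolate at f = 1/5 with slerp weights a = sin((1−f)δ)/sin δ ≈ 1.054, b = sin(fδ)/sin δ ≈ 0.391.
p = a·p₁ + b·p₂ ≈ (0.740, -0.645, 0.188); φ = arcsin(p_z) ≈ 10.86°, λ = atan2(p_y, p_x) ≈ -41.09°.

≈ (11°N, 41°W)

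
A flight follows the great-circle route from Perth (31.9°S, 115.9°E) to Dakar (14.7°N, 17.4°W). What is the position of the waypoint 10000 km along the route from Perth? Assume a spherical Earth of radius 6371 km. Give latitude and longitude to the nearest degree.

Write both endpoints as unit vectors p₁, p₂ with components (cos φ cos λ, cos φ sin λ, sin φ).
The central angle between the endpoints is δ = arccos(p₁·p₂) ≈ 2.342 rad (134.2°). The total great-circle distance is δ·R ≈ 2.342 × 6371 ≈ 14923 km, so the target fraction is f = 10000/14923 ≈ 0.670.
Interpolate at f ≈ 0.670 with slerp weights a = sin((1−f)δ)/sin δ ≈ 0.974, b = sin(fδ)/sin δ ≈ 1.395.
p = a·p₁ + b·p₂ ≈ (0.927, 0.340, -0.161); φ = arcsin(p_z) ≈ -9.25°, λ = atan2(p_y, p_x) ≈ 20.17°.

≈ (9°S, 20°E)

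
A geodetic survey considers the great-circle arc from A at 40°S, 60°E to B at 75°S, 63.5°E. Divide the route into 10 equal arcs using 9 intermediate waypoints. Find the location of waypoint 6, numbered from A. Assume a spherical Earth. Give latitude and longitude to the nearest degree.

From cos δ = sin φ₁ sin φ₂ + cos φ₁ cos φ₂ cos Δλ, the central angle is δ ≈ 0.612 rad (35.0°).
Interpolate at f = 6/10 with slerp weights a = sin((1−f)δ)/sin δ ≈ 0.422, b = sin(fδ)/sin δ ≈ 0.625.
p = a·p₁ + b·p₂ ≈ (0.234, 0.425, -0.875); φ = arcsin(p_z) ≈ -61.01°, λ = atan2(p_y, p_x) ≈ 61.17°.

≈ 61°S, 61°E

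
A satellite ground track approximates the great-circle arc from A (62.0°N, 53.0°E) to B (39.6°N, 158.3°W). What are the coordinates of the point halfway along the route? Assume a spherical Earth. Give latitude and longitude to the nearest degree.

Convert each endpoint to a unit vector on the sphere (x = cos φ cos λ, y = cos φ sin λ, z = sin φ).
The central angle between the endpoints is δ = arccos(p₁·p₂) ≈ 1.314 rad (75.3°).
Interpolate at f = 1/2 with slerp weights a = sin((1−f)δ)/sin δ ≈ 0.632, b = sin(fδ)/sin δ ≈ 0.632.
p = a·p₁ + b·p₂ ≈ (-0.274, 0.057, 0.960); φ = arcsin(p_z) ≈ 73.77°, λ = atan2(p_y, p_x) ≈ 168.26°.

≈ (74°N, 168°E)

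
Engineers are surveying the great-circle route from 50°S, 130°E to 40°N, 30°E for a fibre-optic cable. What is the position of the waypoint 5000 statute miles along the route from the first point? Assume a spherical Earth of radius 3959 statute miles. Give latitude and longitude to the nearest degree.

The haversine formula gives a central angle δ ≈ 2.187 rad (125.3°) between the endpoints. The total great-circle distance is δ·R ≈ 2.187 × 3959 ≈ 8658 mi, so the target fraction is f = 5000/8658 ≈ 0.577.
Interpolate at f ≈ 0.577 with slerp weights a = sin((1−f)δ)/sin δ ≈ 0.978, b = sin(fδ)/sin δ ≈ 1.168.
p = a·p₁ + b·p₂ ≈ (0.371, 0.929, 0.002); φ = arcsin(p_z) ≈ 0.09°, λ = atan2(p_y, p_x) ≈ 68.24°.

≈ 0°N, 68°E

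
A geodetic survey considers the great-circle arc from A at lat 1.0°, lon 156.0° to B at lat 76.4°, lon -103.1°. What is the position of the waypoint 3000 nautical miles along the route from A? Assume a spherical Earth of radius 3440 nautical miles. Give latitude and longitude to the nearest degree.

≈ lat 49°, lon 172°

Convert each endpoint to a unit vector on the sphere (x = cos φ cos λ, y = cos φ sin λ, z = sin φ).
The central angle between the endpoints is δ = arccos(p₁·p₂) ≈ 1.598 rad (91.6°). The total great-circle distance is δ·R ≈ 1.598 × 3440 ≈ 5498 nmi, so the target fraction is f = 3000/5498 ≈ 0.546.
Interpolate at f ≈ 0.546 with slerp weights a = sin((1−f)δ)/sin δ ≈ 0.664, b = sin(fδ)/sin δ ≈ 0.766.
p = a·p₁ + b·p₂ ≈ (-0.648, 0.095, 0.756); φ = arcsin(p_z) ≈ 49.12°, λ = atan2(p_y, p_x) ≈ 171.68°.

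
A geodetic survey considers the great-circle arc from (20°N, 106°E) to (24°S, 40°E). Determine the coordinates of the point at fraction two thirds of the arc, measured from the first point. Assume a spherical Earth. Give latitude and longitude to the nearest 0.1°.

Write both endpoints as unit vectors p₁, p₂ with components (cos φ cos λ, cos φ sin λ, sin φ).
The central angle between the endpoints is δ = arccos(p₁·p₂) ≈ 1.359 rad (77.9°).
Interpolate at f = 2/3 with slerp weights a = sin((1−f)δ)/sin δ ≈ 0.448, b = sin(fδ)/sin δ ≈ 0.805.
p = a·p₁ + b·p₂ ≈ (0.447, 0.877, -0.174); φ = arcsin(p_z) ≈ -10.04°, λ = atan2(p_y, p_x) ≈ 62.97°.

≈ (10.0°S, 63.0°E)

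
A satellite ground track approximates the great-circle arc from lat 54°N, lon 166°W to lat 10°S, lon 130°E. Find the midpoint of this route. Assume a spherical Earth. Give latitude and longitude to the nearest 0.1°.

Convert each endpoint to a unit vector on the sphere (x = cos φ cos λ, y = cos φ sin λ, z = sin φ).
The central angle between the endpoints is δ = arccos(p₁·p₂) ≈ 1.457 rad (83.5°).
Interpolate at f = 1/2 with slerp weights a = sin((1−f)δ)/sin δ ≈ 0.670, b = sin(fδ)/sin δ ≈ 0.670.
p = a·p₁ + b·p₂ ≈ (-0.806, 0.410, 0.426); φ = arcsin(p_z) ≈ 25.20°, λ = atan2(p_y, p_x) ≈ 153.04°.

≈ lat 25.2°N, lon 153.0°E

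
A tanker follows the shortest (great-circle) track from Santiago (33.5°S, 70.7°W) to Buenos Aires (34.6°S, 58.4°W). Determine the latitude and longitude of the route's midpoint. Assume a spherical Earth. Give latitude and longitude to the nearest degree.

Convert each endpoint to a unit vector on the sphere (x = cos φ cos λ, y = cos φ sin λ, z = sin φ).
The central angle between the endpoints is δ = arccos(p₁·p₂) ≈ 0.179 rad (10.2°).
Interpolate at f = 1/2 with slerp weights a = sin((1−f)δ)/sin δ ≈ 0.502, b = sin(fδ)/sin δ ≈ 0.502.
p = a·p₁ + b·p₂ ≈ (0.355, -0.747, -0.562); φ = arcsin(p_z) ≈ -34.20°, λ = atan2(p_y, p_x) ≈ -64.59°.

≈ 34°S, 65°W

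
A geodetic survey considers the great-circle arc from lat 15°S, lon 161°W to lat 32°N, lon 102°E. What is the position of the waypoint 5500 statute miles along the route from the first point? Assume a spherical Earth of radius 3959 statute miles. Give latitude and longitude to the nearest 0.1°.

≈ lat 25.3°N, lon 128.5°E

The haversine formula gives a central angle δ ≈ 1.810 rad (103.7°) between the endpoints. The total great-circle distance is δ·R ≈ 1.810 × 3959 ≈ 7166 mi, so the target fraction is f = 5500/7166 ≈ 0.768.
Interpolate at f ≈ 0.768 with slerp weights a = sin((1−f)δ)/sin δ ≈ 0.420, b = sin(fδ)/sin δ ≈ 1.012.
p = a·p₁ + b·p₂ ≈ (-0.563, 0.708, 0.428); φ = arcsin(p_z) ≈ 25.32°, λ = atan2(p_y, p_x) ≈ 128.49°.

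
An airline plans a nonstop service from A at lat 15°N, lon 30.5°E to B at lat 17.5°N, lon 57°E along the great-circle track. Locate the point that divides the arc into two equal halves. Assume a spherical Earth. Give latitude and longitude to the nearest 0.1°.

Convert each endpoint to a unit vector on the sphere (x = cos φ cos λ, y = cos φ sin λ, z = sin φ).
The central angle between the endpoints is δ = arccos(p₁·p₂) ≈ 0.446 rad (25.5°).
Interpolate at f = 1/2 with slerp weights a = sin((1−f)δ)/sin δ ≈ 0.513, b = sin(fδ)/sin δ ≈ 0.513.
p = a·p₁ + b·p₂ ≈ (0.693, 0.661, 0.287); φ = arcsin(p_z) ≈ 16.67°, λ = atan2(p_y, p_x) ≈ 43.66°.

≈ lat 16.7°N, lon 43.7°E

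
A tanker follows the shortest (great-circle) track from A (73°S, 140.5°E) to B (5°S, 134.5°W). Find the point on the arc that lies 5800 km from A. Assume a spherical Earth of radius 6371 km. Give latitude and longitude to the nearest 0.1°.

The haversine formula gives a central angle δ ≈ 1.462 rad (83.8°) between the endpoints. The total great-circle distance is δ·R ≈ 1.462 × 6371 ≈ 9313 km, so the target fraction is f = 5800/9313 ≈ 0.623.
Interpolate at f ≈ 0.623 with slerp weights a = sin((1−f)δ)/sin δ ≈ 0.527, b = sin(fδ)/sin δ ≈ 0.794.
p = a·p₁ + b·p₂ ≈ (-0.674, -0.466, -0.573); φ = arcsin(p_z) ≈ -34.98°, λ = atan2(p_y, p_x) ≈ -145.30°.

≈ (35.0°S, 145.3°W)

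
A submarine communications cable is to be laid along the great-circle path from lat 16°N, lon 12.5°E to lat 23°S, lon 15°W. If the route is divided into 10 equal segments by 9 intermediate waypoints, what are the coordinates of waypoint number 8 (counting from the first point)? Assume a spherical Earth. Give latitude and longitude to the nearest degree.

≈ lat 15°S, lon 9°W

Convert each endpoint to a unit vector on the sphere (x = cos φ cos λ, y = cos φ sin λ, z = sin φ).
The central angle between the endpoints is δ = arccos(p₁·p₂) ≈ 0.827 rad (47.4°).
Interpolate at f = 8/10 with slerp weights a = sin((1−f)δ)/sin δ ≈ 0.224, b = sin(fδ)/sin δ ≈ 0.835.
p = a·p₁ + b·p₂ ≈ (0.952, -0.152, -0.265); φ = arcsin(p_z) ≈ -15.34°, λ = atan2(p_y, p_x) ≈ -9.09°.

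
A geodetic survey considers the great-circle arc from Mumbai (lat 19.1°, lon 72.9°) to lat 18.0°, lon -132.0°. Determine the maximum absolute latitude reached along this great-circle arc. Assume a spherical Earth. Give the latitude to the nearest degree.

The great circle lies in the plane with unit normal n̂ = (p₁ × p₂)/|p₁ × p₂|.
Here n̂_z ≈ +0.540; the vertex latitude is φ_max = arccos|n̂_z| ≈ 57.3°.

≈ 57°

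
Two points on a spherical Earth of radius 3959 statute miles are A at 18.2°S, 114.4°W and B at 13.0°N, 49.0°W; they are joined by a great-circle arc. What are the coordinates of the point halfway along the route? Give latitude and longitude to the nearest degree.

The haversine formula gives a central angle δ ≈ 1.250 rad (71.6°) between the endpoints.
Interpolate at f = 1/2 with slerp weights a = sin((1−f)δ)/sin δ ≈ 0.617, b = sin(fδ)/sin δ ≈ 0.617.
p = a·p₁ + b·p₂ ≈ (0.152, -0.987, -0.054); φ = arcsin(p_z) ≈ -3.09°, λ = atan2(p_y, p_x) ≈ -81.23°.

≈ 3°S, 81°W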